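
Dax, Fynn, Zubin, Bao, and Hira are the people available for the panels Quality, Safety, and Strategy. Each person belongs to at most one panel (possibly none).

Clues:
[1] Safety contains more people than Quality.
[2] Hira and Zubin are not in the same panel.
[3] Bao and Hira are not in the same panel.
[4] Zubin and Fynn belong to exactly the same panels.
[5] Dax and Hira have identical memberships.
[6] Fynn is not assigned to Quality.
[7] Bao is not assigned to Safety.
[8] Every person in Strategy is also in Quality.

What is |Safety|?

2

From (6): Fynn ∉ Quality.
From (7): Bao ∉ Safety.
(4): Zubin matches Fynn: Zubin ∉ Quality.
(8) contrapositive: Fynn ∉ Strategy.
(8) contrapositive: Zubin ∉ Strategy.
Suppose Dax ∈ Quality: no assignment then satisfies all the clues, so Dax ∉ Quality.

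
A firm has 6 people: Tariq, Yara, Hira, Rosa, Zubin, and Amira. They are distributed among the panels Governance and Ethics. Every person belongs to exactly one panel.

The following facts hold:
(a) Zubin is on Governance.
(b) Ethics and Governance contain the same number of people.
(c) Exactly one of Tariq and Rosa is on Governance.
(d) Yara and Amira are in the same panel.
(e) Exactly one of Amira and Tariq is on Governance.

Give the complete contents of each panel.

Governance = {Hira, Tariq, Zubin}; Ethics = {Amira, Rosa, Yara}

From (a): Zubin ∈ Governance.
Suppose Tariq ∉ Governance: no assignment then satisfies all the clues, so Tariq ∈ Governance.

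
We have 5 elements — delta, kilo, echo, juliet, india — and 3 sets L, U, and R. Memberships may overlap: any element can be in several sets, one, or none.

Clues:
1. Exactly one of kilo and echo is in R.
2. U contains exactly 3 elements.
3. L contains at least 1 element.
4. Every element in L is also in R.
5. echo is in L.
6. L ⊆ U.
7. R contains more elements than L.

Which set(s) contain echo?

From (5): echo ∈ L.
(4) with echo ∈ L: echo ∈ R.
(6) with echo ∈ L: echo ∈ U.
(1) (exactly one): kilo ∉ R.
(4) contrapositive: kilo ∉ L.

echo: L, R, U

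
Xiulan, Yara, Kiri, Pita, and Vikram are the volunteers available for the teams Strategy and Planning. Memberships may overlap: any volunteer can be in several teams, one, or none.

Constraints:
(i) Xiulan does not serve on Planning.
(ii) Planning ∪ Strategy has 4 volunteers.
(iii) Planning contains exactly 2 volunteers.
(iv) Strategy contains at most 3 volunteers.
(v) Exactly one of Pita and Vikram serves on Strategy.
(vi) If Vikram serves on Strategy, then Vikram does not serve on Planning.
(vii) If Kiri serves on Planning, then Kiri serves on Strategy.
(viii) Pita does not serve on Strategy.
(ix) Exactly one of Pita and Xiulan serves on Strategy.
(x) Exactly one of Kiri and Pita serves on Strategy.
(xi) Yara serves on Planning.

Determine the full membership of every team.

Strategy = {Kiri, Vikram, Xiulan}; Planning = {Kiri, Yara}

From (i): Xiulan ∉ Planning.
From (viii): Pita ∉ Strategy.
From (xi): Yara ∈ Planning.
(v) (exactly one): Vikram ∈ Strategy.
(vi): Vikram ∉ Planning.
(ix) (exactly one): Xiulan ∈ Strategy.
(x) (exactly one): Kiri ∈ Strategy.
(iv): Strategy already has 3, so the rest are out.
Suppose Kiri ∉ Planning: no assignment then satisfies all the clues, so Kiri ∈ Planning.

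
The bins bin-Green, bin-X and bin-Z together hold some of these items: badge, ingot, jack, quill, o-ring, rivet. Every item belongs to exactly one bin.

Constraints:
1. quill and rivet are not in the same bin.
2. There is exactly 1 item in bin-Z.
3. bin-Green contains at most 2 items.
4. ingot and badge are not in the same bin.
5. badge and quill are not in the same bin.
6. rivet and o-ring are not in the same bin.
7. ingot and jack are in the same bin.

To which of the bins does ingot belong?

ingot: bin-X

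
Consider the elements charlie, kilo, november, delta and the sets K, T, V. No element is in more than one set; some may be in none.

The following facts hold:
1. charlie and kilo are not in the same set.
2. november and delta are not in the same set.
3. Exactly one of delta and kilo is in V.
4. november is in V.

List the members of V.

V = {kilo, november}

From (4): november ∈ V.
(2): delta ∉ V.
(3) (exactly one): kilo ∈ V.
(1): charlie ∉ V.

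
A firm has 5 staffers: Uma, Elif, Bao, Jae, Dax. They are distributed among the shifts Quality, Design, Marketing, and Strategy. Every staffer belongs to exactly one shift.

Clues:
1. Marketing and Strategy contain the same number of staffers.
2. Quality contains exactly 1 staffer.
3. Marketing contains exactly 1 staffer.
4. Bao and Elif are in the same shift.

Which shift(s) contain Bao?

Bao: Design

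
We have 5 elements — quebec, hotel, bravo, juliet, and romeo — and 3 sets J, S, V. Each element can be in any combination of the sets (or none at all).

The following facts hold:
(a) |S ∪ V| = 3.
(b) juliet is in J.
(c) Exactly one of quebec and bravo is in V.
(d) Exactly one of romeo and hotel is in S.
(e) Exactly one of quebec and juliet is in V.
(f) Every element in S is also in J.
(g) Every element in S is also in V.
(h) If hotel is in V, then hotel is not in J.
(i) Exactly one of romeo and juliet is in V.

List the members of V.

From (b): juliet ∈ J.
Suppose quebec ∉ V: no assignment then satisfies all the clues, so quebec ∈ V.

V = {hotel, quebec, romeo}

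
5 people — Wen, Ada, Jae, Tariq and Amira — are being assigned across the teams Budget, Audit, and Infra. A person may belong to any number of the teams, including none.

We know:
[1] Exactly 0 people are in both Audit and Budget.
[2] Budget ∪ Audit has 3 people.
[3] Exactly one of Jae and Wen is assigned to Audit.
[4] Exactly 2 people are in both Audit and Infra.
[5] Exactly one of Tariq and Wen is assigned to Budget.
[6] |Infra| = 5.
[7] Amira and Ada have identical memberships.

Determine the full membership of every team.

Budget = {Wen}; Audit = {Jae, Tariq}; Infra = {Ada, Amira, Jae, Tariq, Wen}

(6): only 5 candidates remain for Infra, so all are in.
Suppose Wen ∉ Budget: no assignment then satisfies all the clues, so Wen ∈ Budget.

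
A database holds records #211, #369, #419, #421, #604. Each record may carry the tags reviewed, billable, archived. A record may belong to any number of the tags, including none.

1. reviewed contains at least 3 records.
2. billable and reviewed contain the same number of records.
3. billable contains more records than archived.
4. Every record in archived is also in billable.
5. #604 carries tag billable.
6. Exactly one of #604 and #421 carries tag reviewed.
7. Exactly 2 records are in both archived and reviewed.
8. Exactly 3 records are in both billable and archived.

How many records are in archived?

3

From (5): #604 ∈ billable.
Suppose #211 ∉ reviewed: no assignment then satisfies all the clues, so #211 ∈ reviewed.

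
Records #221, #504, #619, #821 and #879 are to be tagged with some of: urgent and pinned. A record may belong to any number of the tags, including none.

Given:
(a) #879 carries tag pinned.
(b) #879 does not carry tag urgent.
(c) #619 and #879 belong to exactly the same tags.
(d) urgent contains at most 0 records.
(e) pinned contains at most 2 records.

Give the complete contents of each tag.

urgent = {}; pinned = {#619, #879}

From (a): #879 ∈ pinned.
From (b): #879 ∉ urgent.
(c): #619 matches #879: #619 ∉ urgent.
(c): #619 matches #879: #619 ∈ pinned.
(d): urgent already has 0, so the rest are out.
(e): pinned already has 2, so the rest are out.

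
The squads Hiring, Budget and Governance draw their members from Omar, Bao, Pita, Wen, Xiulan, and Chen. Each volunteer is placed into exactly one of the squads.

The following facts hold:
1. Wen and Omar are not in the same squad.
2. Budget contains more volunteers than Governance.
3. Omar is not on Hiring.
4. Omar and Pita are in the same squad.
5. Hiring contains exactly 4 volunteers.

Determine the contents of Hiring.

Hiring = {Bao, Chen, Wen, Xiulan}

From (3): Omar ∉ Hiring.
(4): Pita matches Omar: Pita ∉ Hiring.
(5): only 4 candidates remain for Hiring, so all are in.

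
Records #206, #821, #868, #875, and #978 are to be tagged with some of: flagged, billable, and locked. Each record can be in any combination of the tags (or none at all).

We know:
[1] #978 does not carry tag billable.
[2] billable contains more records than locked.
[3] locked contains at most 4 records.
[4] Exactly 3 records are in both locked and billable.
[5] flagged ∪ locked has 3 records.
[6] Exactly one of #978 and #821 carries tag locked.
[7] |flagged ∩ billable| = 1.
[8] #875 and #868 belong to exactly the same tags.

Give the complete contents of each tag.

From (1): #978 ∉ billable.
Suppose #206 ∈ flagged: no assignment then satisfies all the clues, so #206 ∉ flagged.

flagged = {#821}; billable = {#206, #821, #868, #875}; locked = {#821, #868, #875}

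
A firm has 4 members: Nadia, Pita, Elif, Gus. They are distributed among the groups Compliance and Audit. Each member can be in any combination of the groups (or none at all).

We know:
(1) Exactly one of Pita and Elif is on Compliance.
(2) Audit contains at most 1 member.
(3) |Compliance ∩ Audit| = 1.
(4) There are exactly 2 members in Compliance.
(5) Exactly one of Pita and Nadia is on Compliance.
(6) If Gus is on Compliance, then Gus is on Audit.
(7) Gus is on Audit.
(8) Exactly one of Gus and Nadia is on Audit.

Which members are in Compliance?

Compliance = {Gus, Pita}

From (7): Gus ∈ Audit.
(2): Audit already has 1, so the rest are out.
Suppose Nadia ∈ Compliance: no assignment then satisfies all the clues, so Nadia ∉ Compliance.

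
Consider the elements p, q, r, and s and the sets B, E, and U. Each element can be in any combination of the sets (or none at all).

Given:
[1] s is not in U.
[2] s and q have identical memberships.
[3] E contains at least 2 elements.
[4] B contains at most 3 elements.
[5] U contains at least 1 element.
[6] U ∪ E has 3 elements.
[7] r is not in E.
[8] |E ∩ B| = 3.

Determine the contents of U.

U = {p}

From (1): s ∉ U.
From (7): r ∉ E.
(2): q matches s: q ∉ U.
Suppose p ∉ U: no assignment then satisfies all the clues, so p ∈ U.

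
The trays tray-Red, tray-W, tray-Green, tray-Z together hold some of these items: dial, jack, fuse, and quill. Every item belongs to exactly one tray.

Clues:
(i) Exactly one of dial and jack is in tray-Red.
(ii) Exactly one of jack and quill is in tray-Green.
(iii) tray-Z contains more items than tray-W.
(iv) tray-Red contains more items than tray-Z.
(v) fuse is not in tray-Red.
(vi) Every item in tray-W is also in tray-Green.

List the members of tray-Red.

tray-Red = {dial, quill}

From (v): fuse ∉ tray-Red.
Suppose dial ∉ tray-Red: no assignment then satisfies all the clues, so dial ∈ tray-Red.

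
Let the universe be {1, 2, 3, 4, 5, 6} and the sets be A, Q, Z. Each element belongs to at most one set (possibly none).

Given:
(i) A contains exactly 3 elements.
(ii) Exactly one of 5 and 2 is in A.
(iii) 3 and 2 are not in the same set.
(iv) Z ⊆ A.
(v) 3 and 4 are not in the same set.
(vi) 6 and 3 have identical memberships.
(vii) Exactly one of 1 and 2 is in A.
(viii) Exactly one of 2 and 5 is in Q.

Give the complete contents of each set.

A = {1, 4, 5}; Q = {2}; Z = {}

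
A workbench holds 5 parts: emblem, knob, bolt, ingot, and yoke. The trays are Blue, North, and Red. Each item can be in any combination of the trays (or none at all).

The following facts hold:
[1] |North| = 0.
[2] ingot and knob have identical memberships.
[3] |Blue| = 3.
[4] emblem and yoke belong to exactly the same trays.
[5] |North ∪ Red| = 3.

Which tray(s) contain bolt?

bolt: Blue, Red

(1): North already has 0, so the rest are out.
Suppose bolt ∉ Blue: no assignment then satisfies all the clues, so bolt ∈ Blue.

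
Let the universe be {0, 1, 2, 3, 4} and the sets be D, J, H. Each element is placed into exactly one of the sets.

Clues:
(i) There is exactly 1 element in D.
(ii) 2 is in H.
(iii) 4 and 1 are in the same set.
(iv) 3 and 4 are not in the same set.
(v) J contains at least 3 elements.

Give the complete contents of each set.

D = {3}; J = {0, 1, 4}; H = {2}

From (ii): 2 ∈ H.
Suppose 0 ∈ D: no assignment then satisfies all the clues, so 0 ∉ D.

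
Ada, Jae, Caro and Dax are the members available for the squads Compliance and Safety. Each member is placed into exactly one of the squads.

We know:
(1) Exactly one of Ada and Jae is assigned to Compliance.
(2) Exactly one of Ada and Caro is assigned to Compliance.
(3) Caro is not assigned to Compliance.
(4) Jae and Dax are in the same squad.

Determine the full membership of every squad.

From (3): Caro ∉ Compliance.
(2) (exactly one): Ada ∈ Compliance.
Only one squad left: Caro ∈ Safety.
(1) (exactly one): Jae ∉ Compliance.
(4): Dax matches Jae: Dax ∉ Compliance.
Only one squad left: Jae ∈ Safety.
Only one squad left: Dax ∈ Safety.

Compliance = {Ada}; Safety = {Caro, Dax, Jae}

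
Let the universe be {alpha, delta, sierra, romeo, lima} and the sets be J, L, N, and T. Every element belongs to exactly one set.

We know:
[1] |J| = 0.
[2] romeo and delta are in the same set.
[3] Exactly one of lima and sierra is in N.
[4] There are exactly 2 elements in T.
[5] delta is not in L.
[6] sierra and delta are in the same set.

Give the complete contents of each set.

J = {}; L = {}; N = {delta, romeo, sierra}; T = {alpha, lima}

From (5): delta ∉ L.
(1): J already has 0, so the rest are out.
(2): romeo matches delta: romeo ∉ L.
(6): sierra matches delta: sierra ∉ L.
Suppose alpha ∈ L: no assignment then satisfies all the clues, so alpha ∉ L.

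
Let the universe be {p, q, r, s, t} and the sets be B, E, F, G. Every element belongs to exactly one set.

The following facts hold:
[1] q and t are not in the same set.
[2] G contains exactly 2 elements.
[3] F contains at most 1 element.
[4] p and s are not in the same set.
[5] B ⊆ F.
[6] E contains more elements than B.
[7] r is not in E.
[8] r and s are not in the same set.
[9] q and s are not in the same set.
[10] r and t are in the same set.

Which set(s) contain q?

q: E

From (7): r ∉ E.
(10): t matches r: t ∉ E.
Suppose q ∈ B: no assignment then satisfies all the clues, so q ∉ B.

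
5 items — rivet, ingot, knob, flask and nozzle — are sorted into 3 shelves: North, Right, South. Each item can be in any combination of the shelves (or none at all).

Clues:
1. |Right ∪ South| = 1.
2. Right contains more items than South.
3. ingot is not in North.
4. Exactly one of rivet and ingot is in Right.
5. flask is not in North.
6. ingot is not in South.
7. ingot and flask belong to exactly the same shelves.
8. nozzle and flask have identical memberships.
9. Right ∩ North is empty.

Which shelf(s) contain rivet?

From (3): ingot ∉ North.
From (5): flask ∉ North.
From (6): ingot ∉ South.
(7): flask matches ingot: flask ∉ South.
(8): nozzle matches flask: nozzle ∉ North.
(8): nozzle matches flask: nozzle ∉ South.
Suppose rivet ∈ North: no assignment then satisfies all the clues, so rivet ∉ North.

rivet: Right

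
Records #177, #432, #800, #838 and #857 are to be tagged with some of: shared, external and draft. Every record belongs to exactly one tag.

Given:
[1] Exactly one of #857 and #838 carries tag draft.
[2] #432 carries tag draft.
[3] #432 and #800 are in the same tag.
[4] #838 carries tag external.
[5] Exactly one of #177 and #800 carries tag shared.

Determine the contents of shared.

shared = {#177}

From (2): #432 ∈ draft.
From (4): #838 ∈ external.
(1) (exactly one): #857 ∈ draft.
(3): #800 matches #432: #800 ∉ shared.
(3): #800 matches #432: #800 ∉ external.
(3): #800 matches #432: #800 ∈ draft.
(5) (exactly one): #177 ∈ shared.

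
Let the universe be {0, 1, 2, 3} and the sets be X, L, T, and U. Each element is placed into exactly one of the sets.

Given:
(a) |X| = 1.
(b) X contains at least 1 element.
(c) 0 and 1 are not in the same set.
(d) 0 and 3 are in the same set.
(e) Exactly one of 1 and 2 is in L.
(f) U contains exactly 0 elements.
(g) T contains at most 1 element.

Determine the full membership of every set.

(f): U already has 0, so the rest are out.
Suppose 0 ∈ X: no assignment then satisfies all the clues, so 0 ∉ X.

X = {1}; L = {0, 2, 3}; T = {}; U = {}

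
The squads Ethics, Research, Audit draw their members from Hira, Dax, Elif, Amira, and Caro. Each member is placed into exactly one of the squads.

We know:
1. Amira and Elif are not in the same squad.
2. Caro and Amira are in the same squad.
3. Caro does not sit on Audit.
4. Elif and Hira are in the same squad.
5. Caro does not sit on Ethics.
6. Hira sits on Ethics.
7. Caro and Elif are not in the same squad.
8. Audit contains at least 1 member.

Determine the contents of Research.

Research = {Amira, Caro}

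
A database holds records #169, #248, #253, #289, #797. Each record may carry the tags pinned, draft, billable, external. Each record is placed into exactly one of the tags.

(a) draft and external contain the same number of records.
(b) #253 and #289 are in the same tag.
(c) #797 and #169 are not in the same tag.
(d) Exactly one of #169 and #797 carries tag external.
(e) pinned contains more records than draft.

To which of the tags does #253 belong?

#253: pinned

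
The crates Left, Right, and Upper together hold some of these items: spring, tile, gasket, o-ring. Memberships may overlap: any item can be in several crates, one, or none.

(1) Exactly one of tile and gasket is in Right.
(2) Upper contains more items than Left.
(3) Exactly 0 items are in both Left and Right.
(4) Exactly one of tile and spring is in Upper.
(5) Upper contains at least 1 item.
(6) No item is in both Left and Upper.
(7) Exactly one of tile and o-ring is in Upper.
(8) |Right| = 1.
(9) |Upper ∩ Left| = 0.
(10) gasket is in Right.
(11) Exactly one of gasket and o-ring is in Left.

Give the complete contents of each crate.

Left = {o-ring}; Right = {gasket}; Upper = {gasket, tile}

From (10): gasket ∈ Right.
(1) (exactly one): tile ∉ Right.
(8): Right already has 1, so the rest are out.
Suppose spring ∈ Left: no assignment then satisfies all the clues, so spring ∉ Left.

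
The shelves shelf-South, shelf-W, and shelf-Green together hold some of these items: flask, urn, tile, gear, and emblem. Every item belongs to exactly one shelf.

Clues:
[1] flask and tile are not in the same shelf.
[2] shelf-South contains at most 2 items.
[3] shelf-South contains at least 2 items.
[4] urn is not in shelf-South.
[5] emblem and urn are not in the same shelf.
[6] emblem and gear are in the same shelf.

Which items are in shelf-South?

shelf-South = {emblem, gear}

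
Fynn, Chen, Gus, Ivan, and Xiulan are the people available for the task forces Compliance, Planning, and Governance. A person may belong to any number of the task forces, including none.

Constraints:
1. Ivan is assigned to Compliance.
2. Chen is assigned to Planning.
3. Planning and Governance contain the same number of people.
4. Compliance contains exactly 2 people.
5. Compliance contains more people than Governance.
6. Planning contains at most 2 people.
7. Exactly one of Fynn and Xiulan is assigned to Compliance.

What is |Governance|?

1

From (1): Ivan ∈ Compliance.
From (2): Chen ∈ Planning.
Suppose Fynn ∈ Planning: no assignment then satisfies all the clues, so Fynn ∉ Planning.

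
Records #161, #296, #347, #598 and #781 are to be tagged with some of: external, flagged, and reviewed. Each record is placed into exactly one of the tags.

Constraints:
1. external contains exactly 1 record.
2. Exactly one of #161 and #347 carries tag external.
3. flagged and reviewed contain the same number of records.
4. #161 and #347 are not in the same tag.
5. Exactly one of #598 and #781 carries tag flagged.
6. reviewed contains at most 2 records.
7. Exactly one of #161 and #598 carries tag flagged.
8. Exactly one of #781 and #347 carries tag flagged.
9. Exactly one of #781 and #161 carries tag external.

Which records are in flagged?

flagged = {#347, #598}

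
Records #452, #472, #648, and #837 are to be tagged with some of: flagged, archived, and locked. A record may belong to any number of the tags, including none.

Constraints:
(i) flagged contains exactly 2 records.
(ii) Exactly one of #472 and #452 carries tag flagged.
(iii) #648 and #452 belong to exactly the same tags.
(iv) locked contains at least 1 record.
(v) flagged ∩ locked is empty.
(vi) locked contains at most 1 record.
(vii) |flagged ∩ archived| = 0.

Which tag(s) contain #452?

#452: flagged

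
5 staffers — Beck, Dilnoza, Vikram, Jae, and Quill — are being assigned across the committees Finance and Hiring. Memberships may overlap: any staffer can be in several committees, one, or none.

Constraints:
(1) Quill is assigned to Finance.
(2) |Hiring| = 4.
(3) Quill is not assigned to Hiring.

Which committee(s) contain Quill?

From (1): Quill ∈ Finance.
From (3): Quill ∉ Hiring.
(2): only 4 candidates remain for Hiring, so all are in.

Quill: Finance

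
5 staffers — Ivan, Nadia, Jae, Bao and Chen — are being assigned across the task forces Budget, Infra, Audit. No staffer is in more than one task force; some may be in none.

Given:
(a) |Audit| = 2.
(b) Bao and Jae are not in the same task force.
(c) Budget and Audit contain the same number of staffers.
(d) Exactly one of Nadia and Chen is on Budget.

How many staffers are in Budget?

2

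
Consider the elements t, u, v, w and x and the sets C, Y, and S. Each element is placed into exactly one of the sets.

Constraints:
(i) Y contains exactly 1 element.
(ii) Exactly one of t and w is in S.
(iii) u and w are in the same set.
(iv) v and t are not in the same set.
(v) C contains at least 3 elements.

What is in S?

S = {t}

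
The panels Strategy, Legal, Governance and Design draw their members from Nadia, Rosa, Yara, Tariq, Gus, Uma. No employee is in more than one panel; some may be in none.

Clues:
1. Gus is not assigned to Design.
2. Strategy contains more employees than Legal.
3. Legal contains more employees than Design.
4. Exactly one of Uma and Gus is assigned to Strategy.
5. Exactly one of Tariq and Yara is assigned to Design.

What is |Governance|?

0

From (1): Gus ∉ Design.
Suppose Nadia ∈ Governance: no assignment then satisfies all the clues, so Nadia ∉ Governance.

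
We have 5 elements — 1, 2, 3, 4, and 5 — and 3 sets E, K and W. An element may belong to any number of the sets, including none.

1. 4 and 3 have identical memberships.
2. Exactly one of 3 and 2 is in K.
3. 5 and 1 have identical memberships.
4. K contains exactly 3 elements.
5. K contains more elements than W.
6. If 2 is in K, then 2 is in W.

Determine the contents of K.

K = {1, 2, 5}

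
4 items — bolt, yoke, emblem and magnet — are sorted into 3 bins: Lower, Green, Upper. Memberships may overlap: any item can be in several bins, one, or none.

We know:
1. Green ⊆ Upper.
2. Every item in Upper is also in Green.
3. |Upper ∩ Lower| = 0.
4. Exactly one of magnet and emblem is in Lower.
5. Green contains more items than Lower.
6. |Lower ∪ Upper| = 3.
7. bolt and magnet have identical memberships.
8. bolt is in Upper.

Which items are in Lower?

Lower = {emblem}

From (8): bolt ∈ Upper.
(2) with bolt ∈ Upper: bolt ∈ Green.
(7): magnet matches bolt: magnet ∈ Green.
(7): magnet matches bolt: magnet ∈ Upper.
Suppose bolt ∈ Lower: no assignment then satisfies all the clues, so bolt ∉ Lower.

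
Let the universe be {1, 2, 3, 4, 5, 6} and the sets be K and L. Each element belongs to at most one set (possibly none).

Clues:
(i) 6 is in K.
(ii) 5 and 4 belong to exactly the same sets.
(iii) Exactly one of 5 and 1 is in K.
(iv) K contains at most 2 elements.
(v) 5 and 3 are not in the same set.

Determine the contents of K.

From (i): 6 ∈ K.
Suppose 1 ∉ K: no assignment then satisfies all the clues, so 1 ∈ K.

K = {1, 6}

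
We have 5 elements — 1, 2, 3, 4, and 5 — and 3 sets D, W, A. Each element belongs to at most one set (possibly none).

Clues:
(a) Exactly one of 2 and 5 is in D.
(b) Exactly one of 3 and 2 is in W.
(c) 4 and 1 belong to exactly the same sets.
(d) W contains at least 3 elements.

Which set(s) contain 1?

1: W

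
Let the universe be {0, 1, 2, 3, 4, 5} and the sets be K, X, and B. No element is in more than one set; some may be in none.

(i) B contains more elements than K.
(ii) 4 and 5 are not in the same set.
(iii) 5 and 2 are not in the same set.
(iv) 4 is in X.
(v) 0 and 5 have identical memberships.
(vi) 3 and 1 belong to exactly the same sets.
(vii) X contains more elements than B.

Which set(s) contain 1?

1: X

From (iv): 4 ∈ X.
(ii): 5 ∉ X.
(v): 0 matches 5: 0 ∉ X.
Suppose 1 ∈ K: no assignment then satisfies all the clues, so 1 ∉ K.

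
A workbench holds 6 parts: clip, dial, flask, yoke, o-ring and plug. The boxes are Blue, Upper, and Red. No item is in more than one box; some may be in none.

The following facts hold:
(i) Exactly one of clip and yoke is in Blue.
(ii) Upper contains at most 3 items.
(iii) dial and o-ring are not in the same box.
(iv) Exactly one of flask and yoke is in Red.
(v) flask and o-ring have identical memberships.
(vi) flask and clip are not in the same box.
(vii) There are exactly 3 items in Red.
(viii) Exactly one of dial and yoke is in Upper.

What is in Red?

Red = {flask, o-ring, plug}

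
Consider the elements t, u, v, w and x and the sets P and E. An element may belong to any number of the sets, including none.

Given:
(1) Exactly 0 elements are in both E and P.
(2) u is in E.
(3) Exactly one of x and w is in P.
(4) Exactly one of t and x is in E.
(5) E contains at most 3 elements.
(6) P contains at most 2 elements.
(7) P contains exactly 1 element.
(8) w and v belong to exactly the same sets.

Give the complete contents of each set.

P = {x}; E = {t, u}

From (2): u ∈ E.
Suppose t ∈ P: no assignment then satisfies all the clues, so t ∉ P.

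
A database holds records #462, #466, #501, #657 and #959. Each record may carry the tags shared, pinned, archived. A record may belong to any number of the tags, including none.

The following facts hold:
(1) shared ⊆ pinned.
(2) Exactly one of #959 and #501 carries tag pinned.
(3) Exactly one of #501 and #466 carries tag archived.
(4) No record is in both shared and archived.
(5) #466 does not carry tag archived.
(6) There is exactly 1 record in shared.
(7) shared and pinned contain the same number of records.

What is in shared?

shared = {#959}

From (5): #466 ∉ archived.
(3) (exactly one): #501 ∈ archived.
(4) (disjoint): #501 ∉ shared.
Suppose #462 ∈ shared: no assignment then satisfies all the clues, so #462 ∉ shared.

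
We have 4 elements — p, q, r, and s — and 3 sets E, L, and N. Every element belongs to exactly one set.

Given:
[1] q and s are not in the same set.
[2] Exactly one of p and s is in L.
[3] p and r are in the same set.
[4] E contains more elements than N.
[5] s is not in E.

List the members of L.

L = {s}

From (5): s ∉ E.
Suppose p ∈ L: no assignment then satisfies all the clues, so p ∉ L.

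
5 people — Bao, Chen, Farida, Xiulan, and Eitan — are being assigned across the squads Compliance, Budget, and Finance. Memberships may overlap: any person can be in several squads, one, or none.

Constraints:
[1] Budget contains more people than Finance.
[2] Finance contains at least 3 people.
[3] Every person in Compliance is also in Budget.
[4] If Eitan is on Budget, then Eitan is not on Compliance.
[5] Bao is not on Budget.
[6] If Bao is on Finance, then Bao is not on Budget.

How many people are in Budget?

4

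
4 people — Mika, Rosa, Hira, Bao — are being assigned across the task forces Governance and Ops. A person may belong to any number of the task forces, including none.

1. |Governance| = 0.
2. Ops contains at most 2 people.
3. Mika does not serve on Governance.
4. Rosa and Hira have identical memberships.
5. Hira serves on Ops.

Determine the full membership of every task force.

From (3): Mika ∉ Governance.
From (5): Hira ∈ Ops.
(1): Governance already has 0, so the rest are out.
(4): Rosa matches Hira: Rosa ∈ Ops.
(2): Ops already has 2, so the rest are out.

Governance = {}; Ops = {Hira, Rosa}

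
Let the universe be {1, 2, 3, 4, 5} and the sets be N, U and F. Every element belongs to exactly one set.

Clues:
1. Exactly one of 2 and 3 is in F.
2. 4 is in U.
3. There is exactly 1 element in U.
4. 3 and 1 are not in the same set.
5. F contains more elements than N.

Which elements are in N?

From (2): 4 ∈ U.
(3): U already has 1, so the rest are out.
Suppose 1 ∈ N: no assignment then satisfies all the clues, so 1 ∉ N.

N = {3}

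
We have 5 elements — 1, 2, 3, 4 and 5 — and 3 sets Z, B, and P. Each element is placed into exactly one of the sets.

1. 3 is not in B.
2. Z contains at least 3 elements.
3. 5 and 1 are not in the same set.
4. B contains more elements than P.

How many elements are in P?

0

From (1): 3 ∉ B.
Suppose 1 ∈ P: no assignment then satisfies all the clues, so 1 ∉ P.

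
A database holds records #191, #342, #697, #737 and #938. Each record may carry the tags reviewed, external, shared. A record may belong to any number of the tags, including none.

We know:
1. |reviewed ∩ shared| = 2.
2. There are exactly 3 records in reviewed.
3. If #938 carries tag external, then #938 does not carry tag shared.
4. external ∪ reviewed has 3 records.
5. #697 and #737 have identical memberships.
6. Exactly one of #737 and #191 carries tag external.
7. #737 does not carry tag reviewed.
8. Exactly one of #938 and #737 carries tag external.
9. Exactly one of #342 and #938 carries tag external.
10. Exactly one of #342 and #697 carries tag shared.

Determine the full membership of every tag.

reviewed = {#191, #342, #938}; external = {#191, #938}; shared = {#191, #342}

From (7): #737 ∉ reviewed.
(5): #697 matches #737: #697 ∉ reviewed.
(2): only 3 candidates remain for reviewed, so all are in.
Suppose #191 ∉ external: no assignment then satisfies all the clues, so #191 ∈ external.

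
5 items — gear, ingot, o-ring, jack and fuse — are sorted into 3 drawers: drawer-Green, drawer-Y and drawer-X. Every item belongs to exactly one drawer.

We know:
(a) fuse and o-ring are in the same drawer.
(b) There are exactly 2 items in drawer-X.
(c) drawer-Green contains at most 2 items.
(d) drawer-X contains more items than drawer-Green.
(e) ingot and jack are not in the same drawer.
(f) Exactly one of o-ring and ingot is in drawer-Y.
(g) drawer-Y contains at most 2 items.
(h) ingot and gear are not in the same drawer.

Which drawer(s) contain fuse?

fuse: drawer-Y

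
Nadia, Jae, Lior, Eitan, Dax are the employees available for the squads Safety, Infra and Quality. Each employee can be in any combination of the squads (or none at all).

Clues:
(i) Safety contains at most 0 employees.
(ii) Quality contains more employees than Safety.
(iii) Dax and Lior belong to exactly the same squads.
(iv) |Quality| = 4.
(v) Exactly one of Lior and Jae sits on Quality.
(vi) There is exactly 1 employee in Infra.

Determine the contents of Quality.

Quality = {Dax, Eitan, Lior, Nadia}

(i): Safety already has 0, so the rest are out.
Suppose Nadia ∉ Quality: no assignment then satisfies all the clues, so Nadia ∈ Quality.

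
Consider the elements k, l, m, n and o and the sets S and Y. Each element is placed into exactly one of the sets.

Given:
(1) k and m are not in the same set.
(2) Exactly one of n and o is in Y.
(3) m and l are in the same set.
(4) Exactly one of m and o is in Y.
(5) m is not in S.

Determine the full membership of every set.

S = {k, o}; Y = {l, m, n}

From (5): m ∉ S.
(3): l matches m: l ∉ S.
Only one set left: l ∈ Y.
Only one set left: m ∈ Y.
(1): k ∉ Y.
(4) (exactly one): o ∉ Y.
Only one set left: k ∈ S.
Only one set left: o ∈ S.
(2) (exactly one): n ∈ Y.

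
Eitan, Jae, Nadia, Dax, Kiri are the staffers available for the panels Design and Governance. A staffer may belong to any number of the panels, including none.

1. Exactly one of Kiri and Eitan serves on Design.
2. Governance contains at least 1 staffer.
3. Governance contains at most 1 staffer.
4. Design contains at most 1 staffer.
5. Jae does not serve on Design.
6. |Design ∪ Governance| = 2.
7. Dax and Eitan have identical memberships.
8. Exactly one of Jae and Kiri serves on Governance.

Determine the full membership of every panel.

From (5): Jae ∉ Design.
Suppose Eitan ∈ Design: no assignment then satisfies all the clues, so Eitan ∉ Design.

Design = {Kiri}; Governance = {Jae}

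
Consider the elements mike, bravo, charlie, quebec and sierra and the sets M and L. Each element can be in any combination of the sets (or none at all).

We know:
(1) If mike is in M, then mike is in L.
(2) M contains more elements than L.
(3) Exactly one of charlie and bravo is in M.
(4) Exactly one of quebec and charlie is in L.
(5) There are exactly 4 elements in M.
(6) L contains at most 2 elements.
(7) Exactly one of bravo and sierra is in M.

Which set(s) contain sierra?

sierra: M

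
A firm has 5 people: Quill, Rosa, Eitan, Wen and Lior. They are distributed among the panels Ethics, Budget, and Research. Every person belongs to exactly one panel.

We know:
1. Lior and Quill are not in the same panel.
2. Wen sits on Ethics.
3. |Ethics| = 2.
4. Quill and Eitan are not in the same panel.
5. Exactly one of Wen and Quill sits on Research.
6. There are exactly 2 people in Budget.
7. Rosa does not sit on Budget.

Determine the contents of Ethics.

From (2): Wen ∈ Ethics.
From (7): Rosa ∉ Budget.
(5) (exactly one): Quill ∈ Research.
(6): only 2 candidates remain for Budget, so all are in.
(3): only 2 candidates remain for Ethics, so all are in.

Ethics = {Rosa, Wen}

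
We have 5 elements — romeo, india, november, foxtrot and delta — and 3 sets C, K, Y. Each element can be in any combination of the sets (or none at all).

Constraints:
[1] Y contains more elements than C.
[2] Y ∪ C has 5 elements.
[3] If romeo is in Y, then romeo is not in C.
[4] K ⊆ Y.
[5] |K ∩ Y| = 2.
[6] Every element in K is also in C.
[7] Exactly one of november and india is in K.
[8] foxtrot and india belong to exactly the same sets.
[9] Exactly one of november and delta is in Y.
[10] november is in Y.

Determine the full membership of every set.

C = {delta, foxtrot, india}; K = {foxtrot, india}; Y = {foxtrot, india, november, romeo}

From (10): november ∈ Y.
(9) (exactly one): delta ∉ Y.
(4) contrapositive: delta ∉ K.
Suppose romeo ∈ C: no assignment then satisfies all the clues, so romeo ∉ C.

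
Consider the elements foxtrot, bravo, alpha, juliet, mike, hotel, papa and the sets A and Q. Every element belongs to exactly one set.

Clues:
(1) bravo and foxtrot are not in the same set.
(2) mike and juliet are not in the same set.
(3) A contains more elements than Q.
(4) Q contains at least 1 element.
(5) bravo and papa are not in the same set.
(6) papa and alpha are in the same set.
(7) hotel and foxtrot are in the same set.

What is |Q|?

2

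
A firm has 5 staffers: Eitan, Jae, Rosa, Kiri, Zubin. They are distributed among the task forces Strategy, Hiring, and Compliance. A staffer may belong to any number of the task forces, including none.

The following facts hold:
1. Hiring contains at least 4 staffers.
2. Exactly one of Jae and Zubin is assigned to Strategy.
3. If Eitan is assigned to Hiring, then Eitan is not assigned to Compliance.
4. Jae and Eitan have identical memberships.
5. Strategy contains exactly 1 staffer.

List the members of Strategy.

Strategy = {Zubin}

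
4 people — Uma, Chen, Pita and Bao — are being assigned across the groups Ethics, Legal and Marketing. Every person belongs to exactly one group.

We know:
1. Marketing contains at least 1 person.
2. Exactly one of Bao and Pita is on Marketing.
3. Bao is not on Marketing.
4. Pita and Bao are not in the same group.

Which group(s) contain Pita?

From (3): Bao ∉ Marketing.
(2) (exactly one): Pita ∈ Marketing.

Pita: Marketing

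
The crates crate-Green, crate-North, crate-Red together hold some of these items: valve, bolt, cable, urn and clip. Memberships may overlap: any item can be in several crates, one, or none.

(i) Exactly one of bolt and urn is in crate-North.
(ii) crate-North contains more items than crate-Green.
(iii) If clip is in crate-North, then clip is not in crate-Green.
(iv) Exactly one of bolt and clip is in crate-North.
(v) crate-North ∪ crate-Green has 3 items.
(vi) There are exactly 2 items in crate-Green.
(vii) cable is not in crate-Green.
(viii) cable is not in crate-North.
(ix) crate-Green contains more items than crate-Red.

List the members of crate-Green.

crate-Green = {urn, valve}

From (vii): cable ∉ crate-Green.
From (viii): cable ∉ crate-North.
Suppose valve ∉ crate-Green: no assignment then satisfies all the clues, so valve ∈ crate-Green.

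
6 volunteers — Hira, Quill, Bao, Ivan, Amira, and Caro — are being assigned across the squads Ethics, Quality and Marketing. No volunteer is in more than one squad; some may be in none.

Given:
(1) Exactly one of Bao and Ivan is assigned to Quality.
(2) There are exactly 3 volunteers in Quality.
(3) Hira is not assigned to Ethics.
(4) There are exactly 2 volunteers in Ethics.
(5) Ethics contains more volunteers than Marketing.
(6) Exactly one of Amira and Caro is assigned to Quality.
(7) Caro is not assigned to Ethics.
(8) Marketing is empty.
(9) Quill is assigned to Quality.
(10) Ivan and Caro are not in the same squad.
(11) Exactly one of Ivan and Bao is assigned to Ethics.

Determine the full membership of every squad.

Ethics = {Amira, Ivan}; Quality = {Bao, Caro, Quill}; Marketing = {}

From (3): Hira ∉ Ethics.
From (7): Caro ∉ Ethics.
From (9): Quill ∈ Quality.
(8): Marketing already has 0, so the rest are out.
Suppose Hira ∈ Quality: no assignment then satisfies all the clues, so Hira ∉ Quality.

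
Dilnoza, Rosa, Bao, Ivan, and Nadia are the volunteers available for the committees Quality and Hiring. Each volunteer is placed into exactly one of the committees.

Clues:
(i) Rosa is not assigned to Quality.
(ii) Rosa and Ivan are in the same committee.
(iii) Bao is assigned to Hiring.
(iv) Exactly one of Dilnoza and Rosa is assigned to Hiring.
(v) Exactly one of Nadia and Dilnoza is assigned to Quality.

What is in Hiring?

From (i): Rosa ∉ Quality.
From (iii): Bao ∈ Hiring.
(ii): Ivan matches Rosa: Ivan ∉ Quality.
Only one committee left: Rosa ∈ Hiring.
Only one committee left: Ivan ∈ Hiring.
(iv) (exactly one): Dilnoza ∉ Hiring.
Only one committee left: Dilnoza ∈ Quality.
(v) (exactly one): Nadia ∉ Quality.
Only one committee left: Nadia ∈ Hiring.

Hiring = {Bao, Ivan, Nadia, Rosa}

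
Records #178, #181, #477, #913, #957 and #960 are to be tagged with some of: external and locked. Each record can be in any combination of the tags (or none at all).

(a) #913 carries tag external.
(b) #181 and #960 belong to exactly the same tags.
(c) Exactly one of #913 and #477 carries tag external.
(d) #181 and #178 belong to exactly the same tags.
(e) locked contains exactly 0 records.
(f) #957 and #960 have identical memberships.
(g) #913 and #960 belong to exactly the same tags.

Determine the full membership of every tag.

external = {#178, #181, #913, #957, #960}; locked = {}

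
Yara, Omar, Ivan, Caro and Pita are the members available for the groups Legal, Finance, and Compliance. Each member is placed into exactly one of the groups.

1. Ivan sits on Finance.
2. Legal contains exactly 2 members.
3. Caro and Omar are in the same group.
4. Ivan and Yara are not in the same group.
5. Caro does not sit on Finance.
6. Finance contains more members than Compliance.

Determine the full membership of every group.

Legal = {Caro, Omar}; Finance = {Ivan, Pita}; Compliance = {Yara}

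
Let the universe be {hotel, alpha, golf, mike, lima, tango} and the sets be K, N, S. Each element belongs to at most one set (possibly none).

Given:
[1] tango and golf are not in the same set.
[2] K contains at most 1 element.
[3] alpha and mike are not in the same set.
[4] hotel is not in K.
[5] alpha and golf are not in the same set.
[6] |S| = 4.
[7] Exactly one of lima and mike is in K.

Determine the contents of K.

K = {mike}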